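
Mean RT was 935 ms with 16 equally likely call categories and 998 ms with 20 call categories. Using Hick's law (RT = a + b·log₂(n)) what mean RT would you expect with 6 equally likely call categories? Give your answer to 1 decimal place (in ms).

658.1 ms

With log₂ n on the abscissa the relation is linear; from the two conditions:
  b = (998 − 935) / (log₂ 20 − log₂ 16) = 63 / (4.3219 − 4) = 195.696 ms/bit
  a = 935 − 195.696 × 4 = 152.217 ms
Then RT(6) = 152.217 + 195.696 × log₂ 6 = 152.217 + 195.696 × 2.5850 ≈ 658.083 ms.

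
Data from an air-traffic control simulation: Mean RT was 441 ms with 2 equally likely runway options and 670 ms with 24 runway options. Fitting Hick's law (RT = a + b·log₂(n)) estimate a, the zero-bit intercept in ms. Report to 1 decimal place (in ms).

Slope: b = (670 − 441) / (log₂ 24 − log₂ 2) = 229/3.5850 = 63.878 ms/bit.
Intercept: a = 441 − 63.878·log₂(2) = 377.122 ms.

377.1 ms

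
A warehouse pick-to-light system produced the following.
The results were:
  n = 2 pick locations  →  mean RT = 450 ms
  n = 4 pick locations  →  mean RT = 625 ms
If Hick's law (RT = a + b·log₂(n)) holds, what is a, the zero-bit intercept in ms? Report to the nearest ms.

275 ms

b = (RT₂ − RT₁)/(log₂ n₂ − log₂ n₁) = (625 − 450)/(2 − 1) = 175 ms/bit.
a = RT₁ − b·log₂ n₁ = 450 − 175 × 1 = 275.000 ms.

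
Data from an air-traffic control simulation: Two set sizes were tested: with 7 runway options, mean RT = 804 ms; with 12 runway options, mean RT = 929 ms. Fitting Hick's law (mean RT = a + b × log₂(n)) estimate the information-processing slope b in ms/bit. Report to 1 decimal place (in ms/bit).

160.7 ms/bit

The slope on a log₂ axis is (929 − 804) / (3.5850 − 2.8074) = 160.749 ms/bit.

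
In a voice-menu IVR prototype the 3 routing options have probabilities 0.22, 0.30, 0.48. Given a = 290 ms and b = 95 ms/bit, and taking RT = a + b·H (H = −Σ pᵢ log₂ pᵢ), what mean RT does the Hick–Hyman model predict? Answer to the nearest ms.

433 ms

H = 0.22·log₂(1/0.22) + 0.30·log₂(1/0.30) + 0.48·log₂(1/0.48) = 1.5099 bits.
RT = 290 + 95 × 1.5099 = 433.44 ms.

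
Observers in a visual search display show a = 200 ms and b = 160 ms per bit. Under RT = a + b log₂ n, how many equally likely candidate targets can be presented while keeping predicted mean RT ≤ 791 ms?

12

160·log₂ n ≤ 791 − 200 = 591, giving log₂ n ≤ 3.6938 and n ≤ 12.940. The largest whole number is 12.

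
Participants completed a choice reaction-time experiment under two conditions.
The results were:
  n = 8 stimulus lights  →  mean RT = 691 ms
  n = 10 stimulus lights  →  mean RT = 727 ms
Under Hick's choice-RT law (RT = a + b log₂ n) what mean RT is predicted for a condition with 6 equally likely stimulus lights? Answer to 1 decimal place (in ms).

644.6 ms

Fit slope and intercept:
  b = (727 − 691) / (log₂ 10 − log₂ 8) = 36 / (3.3219 − 3) = 111.826 ms/bit
  a = 691 − 111.826 × 3 = 355.521 ms
Then RT(6) = 355.521 + 111.826 × log₂ 6 = 355.521 + 111.826 × 2.5850 ≈ 644.588 ms.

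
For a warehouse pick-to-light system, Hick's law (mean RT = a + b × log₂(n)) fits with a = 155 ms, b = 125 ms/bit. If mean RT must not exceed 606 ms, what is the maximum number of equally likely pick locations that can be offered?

12

Set 155 + 125·log₂ n ≤ 606 → log₂ n ≤ (606 − 155)/125 = 3.6080.
So n ≤ 2^3.6080 = 12.193; the largest integer n is 12.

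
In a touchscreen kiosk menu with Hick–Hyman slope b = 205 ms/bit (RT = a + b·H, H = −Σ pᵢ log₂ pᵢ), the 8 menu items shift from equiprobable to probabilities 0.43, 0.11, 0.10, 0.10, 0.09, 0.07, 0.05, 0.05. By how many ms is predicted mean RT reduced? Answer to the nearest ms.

The RT saving is b·ΔH. Equiprobable H₀ = log₂(8) = 3.0000 bits; with the given probabilities H = 2.5516 bits.
b·(H₀ − H) = 205 × (3.0000 − 2.5516) = 91.91 ms.

92 ms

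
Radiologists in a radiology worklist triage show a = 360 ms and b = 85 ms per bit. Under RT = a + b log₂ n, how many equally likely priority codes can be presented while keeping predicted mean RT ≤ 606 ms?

7

85·log₂ n ≤ 606 − 360 = 246, giving log₂ n ≤ 2.8941 and n ≤ 7.434. The largest whole number is 7.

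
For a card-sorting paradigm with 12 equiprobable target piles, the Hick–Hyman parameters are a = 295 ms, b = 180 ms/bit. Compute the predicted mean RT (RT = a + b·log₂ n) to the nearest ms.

log₂(12) = 3.5850 bits, so RT = 295 + 180 × 3.5850 ≈ 940.293 ms.

940 ms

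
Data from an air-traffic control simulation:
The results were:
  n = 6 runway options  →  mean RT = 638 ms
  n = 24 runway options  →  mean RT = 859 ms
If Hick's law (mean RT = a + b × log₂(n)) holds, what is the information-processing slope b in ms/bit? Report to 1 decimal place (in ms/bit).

b = (RT₂ − RT₁)/(log₂ n₂ − log₂ n₁) = (859 − 638)/(4.5850 − 2.5850) = 110.500 ms/bit.

110.5 ms/bit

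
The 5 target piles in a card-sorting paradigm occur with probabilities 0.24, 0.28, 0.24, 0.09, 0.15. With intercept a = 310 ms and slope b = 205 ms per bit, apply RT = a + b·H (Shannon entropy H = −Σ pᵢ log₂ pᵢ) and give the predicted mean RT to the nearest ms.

H = 0.24·log₂(1/0.24) + 0.28·log₂(1/0.28) + 0.24·log₂(1/0.24) + 0.09·log₂(1/0.09) + 0.15·log₂(1/0.15) = 2.2257 bits.
RT = 310 + 205 × 2.2257 = 766.27 ms.

766 ms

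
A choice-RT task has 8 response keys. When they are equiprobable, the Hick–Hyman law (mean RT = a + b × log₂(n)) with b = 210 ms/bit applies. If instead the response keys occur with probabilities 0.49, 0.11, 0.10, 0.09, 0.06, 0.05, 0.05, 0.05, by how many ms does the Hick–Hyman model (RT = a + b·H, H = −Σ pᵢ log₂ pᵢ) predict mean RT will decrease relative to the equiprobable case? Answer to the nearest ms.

The RT saving is b·ΔH. Equiprobable H₀ = log₂(8) = 3.0000 bits; with the given probabilities H = 2.3912 bits.
b·(H₀ − H) = 210 × (3.0000 − 2.3912) = 127.84 ms.

128 ms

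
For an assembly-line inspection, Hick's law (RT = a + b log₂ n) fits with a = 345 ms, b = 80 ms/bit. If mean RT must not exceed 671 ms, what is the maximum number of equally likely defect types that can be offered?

16

80·log₂ n ≤ 671 − 345 = 326, giving log₂ n ≤ 4.0750 and n ≤ 16.854. The largest whole number is 16.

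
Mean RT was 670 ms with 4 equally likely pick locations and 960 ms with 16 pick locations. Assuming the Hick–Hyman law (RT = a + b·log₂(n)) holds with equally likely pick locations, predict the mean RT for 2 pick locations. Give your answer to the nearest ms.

With log₂ n on the abscissa the relation is linear; from the two conditions:
  b = (960 − 670) / (log₂ 16 − log₂ 4) = 290 / (4 − 2) = 145 ms/bit
  a = 670 − 145 × 2 = 380 ms
Then RT(2) = 380 + 145 × log₂ 2 = 380 + 145 × 1 ≈ 525.000 ms.

525 ms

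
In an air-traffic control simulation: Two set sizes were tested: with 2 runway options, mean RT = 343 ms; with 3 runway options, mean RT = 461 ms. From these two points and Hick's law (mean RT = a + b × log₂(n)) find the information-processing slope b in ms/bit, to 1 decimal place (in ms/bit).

201.7 ms/bit

Slope: b = (461 − 343) / (log₂ 3 − log₂ 2) = 118/0.5850 = 201.722 ms/bit.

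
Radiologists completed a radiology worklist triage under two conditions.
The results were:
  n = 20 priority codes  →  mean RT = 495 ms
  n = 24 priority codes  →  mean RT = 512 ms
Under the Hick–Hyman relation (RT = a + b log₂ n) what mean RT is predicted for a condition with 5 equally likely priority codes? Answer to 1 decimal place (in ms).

Solve the two-equation system in a and b:
  b = (512 − 495) / (log₂ 24 − log₂ 20) = 17 / (4.5850 − 4.3219) = 64.630 ms/bit
  a = 495 − 64.630 × 4.3219 = 215.672 ms
Then RT(5) = 215.672 + 64.630 × log₂ 5 = 215.672 + 64.630 × 2.3219 ≈ 365.739 ms.

365.7 ms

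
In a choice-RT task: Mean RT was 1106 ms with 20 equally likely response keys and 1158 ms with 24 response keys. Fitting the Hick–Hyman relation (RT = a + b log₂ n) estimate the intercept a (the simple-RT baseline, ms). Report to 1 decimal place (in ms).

251.6 ms

The slope on a log₂ axis is (1158 − 1106) / (4.5850 − 4.3219) = 197.693 ms/bit.
Intercept: a = 1106 − 197.693·log₂(20) = 251.586 ms.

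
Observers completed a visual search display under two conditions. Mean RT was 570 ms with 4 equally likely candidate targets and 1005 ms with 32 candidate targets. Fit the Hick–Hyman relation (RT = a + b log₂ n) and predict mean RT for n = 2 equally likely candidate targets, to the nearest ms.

Solve the two-equation system in a and b:
  b = (1005 − 570) / (log₂ 32 − log₂ 4) = 435 / (5 − 2) = 145 ms/bit
  a = 570 − 145 × 2 = 280 ms
Then RT(2) = 280 + 145 × log₂ 2 = 280 + 145 × 1 ≈ 425.000 ms.

425 ms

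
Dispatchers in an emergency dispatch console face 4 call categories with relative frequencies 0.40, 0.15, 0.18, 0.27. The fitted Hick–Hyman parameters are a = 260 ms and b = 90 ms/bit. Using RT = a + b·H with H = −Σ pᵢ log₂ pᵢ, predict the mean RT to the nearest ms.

Entropy contributions −pᵢ log₂ pᵢ: 0.5288, 0.4105, 0.4453, 0.5100; sum H = 1.8946 bits.
RT = a + bH = 260 + 90·1.8946 = 430.52 ms.

431 ms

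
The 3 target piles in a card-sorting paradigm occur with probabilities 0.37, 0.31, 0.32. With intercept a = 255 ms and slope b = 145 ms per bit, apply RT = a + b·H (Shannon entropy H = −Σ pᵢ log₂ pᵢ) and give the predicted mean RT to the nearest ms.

484 ms

H = 0.37·log₂(1/0.37) + 0.31·log₂(1/0.31) + 0.32·log₂(1/0.32) = 1.5806 bits.
RT = 255 + 145 × 1.5806 = 484.18 ms.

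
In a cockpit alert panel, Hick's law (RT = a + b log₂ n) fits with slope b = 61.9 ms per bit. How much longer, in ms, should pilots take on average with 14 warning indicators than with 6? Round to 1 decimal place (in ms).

ΔRT = (a + b log₂ n₂) − (a + b log₂ n₁) = b·(log₂ n₂ − log₂ n₁).
log₂(14) − log₂(6) = 3.8074 − 2.5850 = 1.2224.
ΔRT = 61.9 × 1.2224 = 75.666 ms.

75.7 ms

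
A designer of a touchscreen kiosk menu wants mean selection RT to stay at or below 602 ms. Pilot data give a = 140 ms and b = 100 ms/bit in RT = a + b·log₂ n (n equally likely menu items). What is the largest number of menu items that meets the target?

100·log₂ n ≤ 602 − 140 = 462, giving log₂ n ≤ 4.6200 and n ≤ 24.590. The largest whole number is 24.

24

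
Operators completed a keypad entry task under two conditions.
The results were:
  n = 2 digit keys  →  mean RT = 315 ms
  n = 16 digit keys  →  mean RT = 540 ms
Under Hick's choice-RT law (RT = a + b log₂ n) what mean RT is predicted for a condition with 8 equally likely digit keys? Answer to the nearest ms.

465 ms

Fit slope and intercept:
  b = (540 − 315) / (log₂ 16 − log₂ 2) = 225 / (4 − 1) = 75 ms/bit
  a = 315 − 75 × 1 = 240 ms
Then RT(8) = 240 + 75 × log₂ 8 = 240 + 75 × 3 ≈ 465.000 ms.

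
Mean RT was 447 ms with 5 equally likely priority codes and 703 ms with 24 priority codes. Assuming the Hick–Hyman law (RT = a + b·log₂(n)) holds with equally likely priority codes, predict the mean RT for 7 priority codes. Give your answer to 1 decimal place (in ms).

501.9 ms

RT is linear in log₂ n, so two points fix the line:
  b = (703 − 447) / (log₂ 24 − log₂ 5) = 256 / (4.5850 − 2.3219) = 113.122 ms/bit
  a = 447 − 113.122 × 2.3219 = 184.338 ms
Then RT(7) = 184.338 + 113.122 × log₂ 7 = 184.338 + 113.122 × 2.8074 ≈ 501.913 ms.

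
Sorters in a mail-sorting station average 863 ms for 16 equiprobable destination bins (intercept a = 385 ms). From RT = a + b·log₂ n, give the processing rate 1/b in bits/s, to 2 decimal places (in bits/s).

b = (863 − 385)/log₂ 16 = 478/4 = 119.500 ms per bit = 0.11950 s/bit; the reciprocal is 8.368 bits/s.

8.37 bits/s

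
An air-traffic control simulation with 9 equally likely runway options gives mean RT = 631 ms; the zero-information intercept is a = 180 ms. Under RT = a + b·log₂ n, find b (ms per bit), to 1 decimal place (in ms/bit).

142.3 ms/bit

9 alternatives carry log₂ 9 = 3.1699 bits; the choice cost is 631 − 180 = 451 ms, so b = 451/3.1699 = 142.275 ms/bit.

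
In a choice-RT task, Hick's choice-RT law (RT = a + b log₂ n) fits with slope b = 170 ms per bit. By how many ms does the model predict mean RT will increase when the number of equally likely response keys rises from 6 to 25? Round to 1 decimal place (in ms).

The intercept a cancels: ΔRT = b·(log₂ n₂ − log₂ n₁) = b·log₂(n₂/n₁).
log₂(25) − log₂(6) = 4.6439 − 2.5850 = 2.0589.
ΔRT = 170 × 2.0589 = 350.012 ms.

350.0 ms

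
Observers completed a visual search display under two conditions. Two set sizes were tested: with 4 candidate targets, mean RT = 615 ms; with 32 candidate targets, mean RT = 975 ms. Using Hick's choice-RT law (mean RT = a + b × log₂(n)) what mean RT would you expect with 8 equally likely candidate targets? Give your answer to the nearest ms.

RT is linear in log₂ n, so two points fix the line:
  b = (975 − 615) / (log₂ 32 − log₂ 4) = 360 / (5 − 2) = 120 ms/bit
  a = 615 − 120 × 2 = 375 ms
Then RT(8) = 375 + 120 × log₂ 8 = 375 + 120 × 3 ≈ 735.000 ms.

735 ms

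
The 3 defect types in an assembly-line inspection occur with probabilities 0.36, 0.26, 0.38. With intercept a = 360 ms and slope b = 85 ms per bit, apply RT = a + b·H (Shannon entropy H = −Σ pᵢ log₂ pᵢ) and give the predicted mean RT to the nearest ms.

493 ms

H = 0.36·log₂(1/0.36) + 0.26·log₂(1/0.26) + 0.38·log₂(1/0.38) = 1.5664 bits.
RT = 360 + 85 × 1.5664 = 493.14 ms.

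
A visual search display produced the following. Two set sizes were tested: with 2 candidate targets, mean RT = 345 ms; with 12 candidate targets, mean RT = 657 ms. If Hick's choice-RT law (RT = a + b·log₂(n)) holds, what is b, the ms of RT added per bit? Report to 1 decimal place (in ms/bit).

120.7 ms/bit

Slope: b = (657 − 345) / (log₂ 12 − log₂ 2) = 312/2.5850 = 120.698 ms/bit.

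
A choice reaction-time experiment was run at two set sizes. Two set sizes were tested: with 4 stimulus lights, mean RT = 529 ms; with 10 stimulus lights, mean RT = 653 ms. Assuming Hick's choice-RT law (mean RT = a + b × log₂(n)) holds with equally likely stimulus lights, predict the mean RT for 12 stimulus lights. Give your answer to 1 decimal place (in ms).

677.7 ms

RT is linear in log₂ n, so two points fix the line:
  b = (653 − 529) / (log₂ 10 − log₂ 4) = 124 / (3.3219 − 2) = 93.802 ms/bit
  a = 529 − 93.802 × 2 = 341.395 ms
Then RT(12) = 341.395 + 93.802 × log₂ 12 = 341.395 + 93.802 × 3.5850 ≈ 677.673 ms.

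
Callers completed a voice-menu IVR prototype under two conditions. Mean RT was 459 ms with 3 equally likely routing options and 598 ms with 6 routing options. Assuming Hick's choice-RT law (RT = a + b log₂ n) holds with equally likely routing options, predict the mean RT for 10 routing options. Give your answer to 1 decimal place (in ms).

Solve the two-equation system in a and b:
  b = (598 − 459) / (log₂ 6 − log₂ 3) = 139 / (2.5850 − 1.5850) = 139.000 ms/bit
  a = 459 − 139.000 × 1.5850 = 238.690 ms
Then RT(10) = 238.690 + 139.000 × log₂ 10 = 238.690 + 139.000 × 3.3219 ≈ 700.438 ms.

700.4 ms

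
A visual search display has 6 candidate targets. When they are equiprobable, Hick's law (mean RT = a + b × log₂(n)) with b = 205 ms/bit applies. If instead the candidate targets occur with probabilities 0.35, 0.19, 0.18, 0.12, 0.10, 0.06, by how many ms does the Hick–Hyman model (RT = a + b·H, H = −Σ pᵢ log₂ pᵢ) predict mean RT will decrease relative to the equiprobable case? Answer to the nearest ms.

The RT saving is b·ΔH. Equiprobable H₀ = log₂(6) = 2.5850 bits; with the given probabilities H = 2.3734 bits.
b·(H₀ − H) = 205 × (2.5850 − 2.3734) = 43.36 ms.

43 ms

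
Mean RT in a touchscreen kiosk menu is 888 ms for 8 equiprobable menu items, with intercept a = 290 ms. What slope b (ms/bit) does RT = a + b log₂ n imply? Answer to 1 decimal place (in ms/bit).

8 alternatives carry log₂ 8 = 3 bits; the choice cost is 888 − 290 = 598 ms, so b = 598/3 = 199.333 ms/bit.

199.3 ms/bit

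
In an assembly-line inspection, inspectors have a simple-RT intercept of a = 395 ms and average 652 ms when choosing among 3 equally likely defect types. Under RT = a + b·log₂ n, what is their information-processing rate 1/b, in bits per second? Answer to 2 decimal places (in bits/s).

b = (652 − 395)/log₂ 3 = 257/1.5850 = 162.149 ms per bit = 0.16215 s/bit; the reciprocal is 6.167 bits/s.

6.17 bits/s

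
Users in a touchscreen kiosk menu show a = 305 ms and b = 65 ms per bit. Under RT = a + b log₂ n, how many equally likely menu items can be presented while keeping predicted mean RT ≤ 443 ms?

65·log₂ n ≤ 443 − 305 = 138, giving log₂ n ≤ 2.1231 and n ≤ 4.356. The largest whole number is 4.

4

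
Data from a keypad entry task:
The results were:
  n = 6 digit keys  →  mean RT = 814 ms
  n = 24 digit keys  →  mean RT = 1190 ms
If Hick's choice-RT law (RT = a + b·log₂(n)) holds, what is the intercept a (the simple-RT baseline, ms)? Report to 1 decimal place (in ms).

328.0 ms

b = (RT₂ − RT₁)/(log₂ n₂ − log₂ n₁) = (1190 − 814)/(4.5850 − 2.5850) = 188.000 ms/bit.
a = RT₁ − b·log₂ n₁ = 814 − 188.000 × 2.5850 = 328.027 ms.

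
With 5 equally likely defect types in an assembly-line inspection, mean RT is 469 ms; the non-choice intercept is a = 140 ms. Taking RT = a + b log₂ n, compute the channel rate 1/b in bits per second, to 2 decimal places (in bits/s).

7.06 bits/s

b = (469 − 140)/log₂ 5 = 329/2.3219 = 141.693 ms per bit = 0.14169 s/bit; the reciprocal is 7.058 bits/s.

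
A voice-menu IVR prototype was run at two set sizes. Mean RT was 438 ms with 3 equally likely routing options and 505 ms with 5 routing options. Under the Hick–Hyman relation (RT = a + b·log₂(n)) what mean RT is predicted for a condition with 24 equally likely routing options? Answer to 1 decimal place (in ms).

710.7 ms

With log₂ n on the abscissa the relation is linear; from the two conditions:
  b = (505 − 438) / (log₂ 5 − log₂ 3) = 67 / (2.3219 − 1.5850) = 90.913 ms/bit
  a = 438 − 90.913 × 1.5850 = 293.906 ms
Then RT(24) = 293.906 + 90.913 × log₂ 24 = 293.906 + 90.913 × 4.5850 ≈ 710.740 ms.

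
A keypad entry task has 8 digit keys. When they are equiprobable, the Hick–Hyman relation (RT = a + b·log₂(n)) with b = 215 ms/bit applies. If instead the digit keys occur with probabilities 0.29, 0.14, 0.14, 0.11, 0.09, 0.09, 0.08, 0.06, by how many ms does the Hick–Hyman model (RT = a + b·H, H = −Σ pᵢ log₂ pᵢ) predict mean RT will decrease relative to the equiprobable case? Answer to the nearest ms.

Equiprobable entropy H₀ = log₂ 8 = 3.0000 bits.
Skewed entropy H = −Σ pᵢ log₂ pᵢ = 2.8228 bits.
ΔRT = b·(H₀ − H) = 215 × 0.1772 = 38.11 ms.

38 ms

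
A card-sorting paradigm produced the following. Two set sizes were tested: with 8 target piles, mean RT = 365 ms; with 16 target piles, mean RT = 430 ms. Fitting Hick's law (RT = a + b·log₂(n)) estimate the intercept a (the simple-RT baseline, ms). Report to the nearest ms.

The slope on a log₂ axis is (430 − 365) / (4 − 3) = 65 ms/bit.
a = RT₁ − b·log₂ n₁ = 365 − 65 × 3 = 170.000 ms.

170 ms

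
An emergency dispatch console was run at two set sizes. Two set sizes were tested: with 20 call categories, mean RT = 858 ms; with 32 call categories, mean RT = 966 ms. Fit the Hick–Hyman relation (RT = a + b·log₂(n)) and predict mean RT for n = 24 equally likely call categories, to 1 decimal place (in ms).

Solve the two-equation system in a and b:
  b = (966 − 858) / (log₂ 32 − log₂ 20) = 108 / (5 − 4.3219) = 159.275 ms/bit
  a = 858 − 159.275 × 4.3219 = 169.624 ms
Then RT(24) = 169.624 + 159.275 × log₂ 24 = 169.624 + 159.275 × 4.5850 ≈ 899.895 ms.

899.9 ms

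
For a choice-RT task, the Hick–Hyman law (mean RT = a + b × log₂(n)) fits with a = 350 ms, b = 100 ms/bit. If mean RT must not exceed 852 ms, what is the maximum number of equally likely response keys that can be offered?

100·log₂ n ≤ 852 − 350 = 502, giving log₂ n ≤ 5.0200 and n ≤ 32.447. The largest whole number is 32.

32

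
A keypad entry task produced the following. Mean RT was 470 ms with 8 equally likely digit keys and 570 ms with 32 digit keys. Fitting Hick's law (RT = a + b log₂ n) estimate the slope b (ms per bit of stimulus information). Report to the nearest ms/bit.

Slope: b = (570 − 470) / (log₂ 32 − log₂ 8) = 100/2.0000 = 50 ms/bit.

50 ms/bit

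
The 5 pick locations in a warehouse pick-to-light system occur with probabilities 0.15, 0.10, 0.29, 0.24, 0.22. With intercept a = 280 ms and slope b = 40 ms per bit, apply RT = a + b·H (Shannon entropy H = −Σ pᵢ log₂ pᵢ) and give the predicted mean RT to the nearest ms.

H = 0.15·log₂(1/0.15) + 0.10·log₂(1/0.10) + 0.29·log₂(1/0.29) + 0.24·log₂(1/0.24) + 0.22·log₂(1/0.22) = 2.2353 bits.
RT = 280 + 40 × 2.2353 = 369.41 ms.

369 ms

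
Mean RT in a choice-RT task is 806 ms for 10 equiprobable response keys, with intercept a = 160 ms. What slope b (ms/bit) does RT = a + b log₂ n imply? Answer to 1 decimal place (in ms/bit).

194.5 ms/bit

b = (806 − 160) / log₂(10) = 646 / 3.3219 = 194.465 ms/bit.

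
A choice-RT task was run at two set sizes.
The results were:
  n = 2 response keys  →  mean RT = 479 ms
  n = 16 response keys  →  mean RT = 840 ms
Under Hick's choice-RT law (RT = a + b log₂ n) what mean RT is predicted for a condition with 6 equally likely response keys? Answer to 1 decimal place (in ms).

RT is linear in log₂ n, so two points fix the line:
  b = (840 − 479) / (log₂ 16 − log₂ 2) = 361 / (4 − 1) = 120.333 ms/bit
  a = 479 − 120.333 × 1 = 358.667 ms
Then RT(6) = 358.667 + 120.333 × log₂ 6 = 358.667 + 120.333 × 2.5850 ≈ 669.724 ms.

669.7 ms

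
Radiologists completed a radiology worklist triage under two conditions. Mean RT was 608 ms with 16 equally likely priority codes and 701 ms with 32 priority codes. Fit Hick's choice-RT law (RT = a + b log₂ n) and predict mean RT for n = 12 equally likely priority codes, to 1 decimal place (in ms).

With log₂ n on the abscissa the relation is linear; from the two conditions:
  b = (701 − 608) / (log₂ 32 − log₂ 16) = 93 / (5 − 4) = 93.000 ms/bit
  a = 608 − 93.000 × 4 = 236.000 ms
Then RT(12) = 236.000 + 93.000 × log₂ 12 = 236.000 + 93.000 × 3.5850 ≈ 569.402 ms.

569.4 ms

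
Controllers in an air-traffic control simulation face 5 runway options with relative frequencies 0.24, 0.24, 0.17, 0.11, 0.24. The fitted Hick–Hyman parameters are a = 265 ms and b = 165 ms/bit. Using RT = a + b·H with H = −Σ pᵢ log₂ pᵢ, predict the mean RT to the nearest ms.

639 ms

H = 0.24·log₂(1/0.24) + 0.24·log₂(1/0.24) + 0.17·log₂(1/0.17) + 0.11·log₂(1/0.11) + 0.24·log₂(1/0.24) = 2.2673 bits.
RT = 265 + 165 × 2.2673 = 639.10 ms.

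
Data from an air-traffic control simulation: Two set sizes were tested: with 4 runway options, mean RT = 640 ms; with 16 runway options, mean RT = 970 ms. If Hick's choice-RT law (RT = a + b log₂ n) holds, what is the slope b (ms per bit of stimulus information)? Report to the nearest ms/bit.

The slope on a log₂ axis is (970 − 640) / (4 − 2) = 165 ms/bit.

165 ms/bit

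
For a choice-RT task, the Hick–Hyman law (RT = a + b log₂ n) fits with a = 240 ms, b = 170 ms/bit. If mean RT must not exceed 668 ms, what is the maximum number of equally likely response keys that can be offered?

Set 240 + 170·log₂ n ≤ 668 → log₂ n ≤ (668 − 240)/170 = 2.5176.
So n ≤ 2^2.5176 = 5.726; the largest integer n is 5.

5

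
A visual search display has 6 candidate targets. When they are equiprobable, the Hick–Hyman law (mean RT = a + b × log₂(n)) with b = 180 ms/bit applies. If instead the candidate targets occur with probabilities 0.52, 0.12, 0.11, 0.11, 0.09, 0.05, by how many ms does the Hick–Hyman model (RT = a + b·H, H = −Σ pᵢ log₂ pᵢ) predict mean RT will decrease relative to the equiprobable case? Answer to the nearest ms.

90 ms

The RT saving is b·ΔH. Equiprobable H₀ = log₂(6) = 2.5850 bits; with the given probabilities H = 2.0870 bits.
b·(H₀ − H) = 180 × (2.5850 − 2.0870) = 89.64 ms.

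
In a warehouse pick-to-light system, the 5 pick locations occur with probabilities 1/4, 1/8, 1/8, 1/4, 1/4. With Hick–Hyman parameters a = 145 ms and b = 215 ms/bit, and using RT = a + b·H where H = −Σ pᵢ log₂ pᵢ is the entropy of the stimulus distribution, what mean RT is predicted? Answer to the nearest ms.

H = −Σ pᵢ log₂ pᵢ = 0.25·2 + 0.125·3 + 0.125·3 + 0.25·2 + 0.25·2 = 2.250 bits.
RT = 145 + 215 × 2.250 = 628.75 ms.

629 ms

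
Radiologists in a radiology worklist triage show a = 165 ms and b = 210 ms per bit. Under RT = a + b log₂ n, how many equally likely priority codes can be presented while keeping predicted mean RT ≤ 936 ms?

12

Set 165 + 210·log₂ n ≤ 936 → log₂ n ≤ (936 − 165)/210 = 3.6714.
So n ≤ 2^3.6714 = 12.741; the largest integer n is 12.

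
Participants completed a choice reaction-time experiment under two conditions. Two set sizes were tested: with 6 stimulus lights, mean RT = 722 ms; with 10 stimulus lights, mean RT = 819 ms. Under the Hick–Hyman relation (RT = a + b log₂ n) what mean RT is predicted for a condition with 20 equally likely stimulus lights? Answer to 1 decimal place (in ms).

With log₂ n on the abscissa the relation is linear; from the two conditions:
  b = (819 − 722) / (log₂ 10 − log₂ 6) = 97 / (3.3219 − 2.5850) = 131.621 ms/bit
  a = 722 − 131.621 × 2.5850 = 381.765 ms
Then RT(20) = 381.765 + 131.621 × log₂ 20 = 381.765 + 131.621 × 4.3219 ≈ 950.621 ms.

950.6 ms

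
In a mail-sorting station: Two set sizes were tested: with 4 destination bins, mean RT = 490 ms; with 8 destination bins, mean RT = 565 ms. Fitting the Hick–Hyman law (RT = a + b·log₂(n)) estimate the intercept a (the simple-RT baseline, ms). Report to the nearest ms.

The slope on a log₂ axis is (565 − 490) / (3 − 2) = 75 ms/bit.
a = RT₁ − b·log₂ n₁ = 490 − 75 × 2 = 340.000 ms.

340 ms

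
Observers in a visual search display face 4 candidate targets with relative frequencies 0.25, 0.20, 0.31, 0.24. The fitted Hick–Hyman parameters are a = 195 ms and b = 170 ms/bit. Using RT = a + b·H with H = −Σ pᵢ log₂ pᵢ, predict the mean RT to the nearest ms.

532 ms

Entropy contributions −pᵢ log₂ pᵢ: 0.5000, 0.4644, 0.5238, 0.4941; sum H = 1.9823 bits.
RT = a + bH = 195 + 170·1.9823 = 531.99 ms.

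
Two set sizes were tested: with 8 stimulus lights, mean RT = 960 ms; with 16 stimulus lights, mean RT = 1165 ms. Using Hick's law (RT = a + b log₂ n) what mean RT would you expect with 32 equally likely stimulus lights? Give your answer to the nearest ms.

1370 ms

With log₂ n on the abscissa the relation is linear; from the two conditions:
  b = (1165 − 960) / (log₂ 16 − log₂ 8) = 205 / (4 − 3) = 205 ms/bit
  a = 960 − 205 × 3 = 345 ms
Then RT(32) = 345 + 205 × log₂ 32 = 345 + 205 × 5 ≈ 1370.000 ms.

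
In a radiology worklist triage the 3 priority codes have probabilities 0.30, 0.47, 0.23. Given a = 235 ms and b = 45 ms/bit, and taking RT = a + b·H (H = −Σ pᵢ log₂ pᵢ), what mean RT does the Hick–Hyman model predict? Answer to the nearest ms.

303 ms

H = 0.30·log₂(1/0.30) + 0.47·log₂(1/0.47) + 0.23·log₂(1/0.23) = 1.5207 bits.
RT = 235 + 45 × 1.5207 = 303.43 ms.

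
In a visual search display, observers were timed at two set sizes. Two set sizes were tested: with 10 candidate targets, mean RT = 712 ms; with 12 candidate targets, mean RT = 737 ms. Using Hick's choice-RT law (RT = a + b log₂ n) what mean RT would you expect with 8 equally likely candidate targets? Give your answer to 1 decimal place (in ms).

681.4 ms

RT is linear in log₂ n, so two points fix the line:
  b = (737 − 712) / (log₂ 12 − log₂ 10) = 25 / (3.5850 − 3.3219) = 95.045 ms/bit
  a = 712 − 95.045 × 3.3219 = 396.269 ms
Then RT(8) = 396.269 + 95.045 × log₂ 8 = 396.269 + 95.045 × 3 ≈ 681.402 ms.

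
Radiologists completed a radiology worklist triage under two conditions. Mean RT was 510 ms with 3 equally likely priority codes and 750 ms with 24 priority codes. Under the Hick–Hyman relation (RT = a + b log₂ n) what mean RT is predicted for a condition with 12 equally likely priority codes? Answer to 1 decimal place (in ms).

670.0 ms

With log₂ n on the abscissa the relation is linear; from the two conditions:
  b = (750 − 510) / (log₂ 24 − log₂ 3) = 240 / (4.5850 − 1.5850) = 80.000 ms/bit
  a = 510 − 80.000 × 1.5850 = 383.203 ms
Then RT(12) = 383.203 + 80.000 × log₂ 12 = 383.203 + 80.000 × 3.5850 ≈ 670.000 ms.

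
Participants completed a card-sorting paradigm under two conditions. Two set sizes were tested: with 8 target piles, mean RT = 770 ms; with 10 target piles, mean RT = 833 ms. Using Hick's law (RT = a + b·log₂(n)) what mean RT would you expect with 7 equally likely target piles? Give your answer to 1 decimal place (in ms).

Fit slope and intercept:
  b = (833 − 770) / (log₂ 10 − log₂ 8) = 63 / (3.3219 − 3) = 195.696 ms/bit
  a = 770 − 195.696 × 3 = 182.912 ms
Then RT(7) = 182.912 + 195.696 × log₂ 7 = 182.912 + 195.696 × 2.8074 ≈ 732.300 ms.

732.3 ms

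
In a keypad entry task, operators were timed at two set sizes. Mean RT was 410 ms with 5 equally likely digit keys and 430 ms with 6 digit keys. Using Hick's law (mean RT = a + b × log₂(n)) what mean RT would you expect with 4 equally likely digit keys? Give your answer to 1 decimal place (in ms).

With log₂ n on the abscissa the relation is linear; from the two conditions:
  b = (430 − 410) / (log₂ 6 − log₂ 5) = 20 / (2.5850 − 2.3219) = 76.036 ms/bit
  a = 410 − 76.036 × 2.3219 = 233.451 ms
Then RT(4) = 233.451 + 76.036 × log₂ 4 = 233.451 + 76.036 × 2 ≈ 385.522 ms.

385.5 ms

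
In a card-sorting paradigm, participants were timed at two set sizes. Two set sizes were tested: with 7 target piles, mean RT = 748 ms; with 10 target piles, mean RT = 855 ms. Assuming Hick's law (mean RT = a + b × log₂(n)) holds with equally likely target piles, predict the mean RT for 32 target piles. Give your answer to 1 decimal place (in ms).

Solve the two-equation system in a and b:
  b = (855 − 748) / (log₂ 10 − log₂ 7) = 107 / (3.3219 − 2.8074) = 207.939 ms/bit
  a = 748 − 207.939 × 2.8074 = 164.241 ms
Then RT(32) = 164.241 + 207.939 × log₂ 32 = 164.241 + 207.939 × 5 ≈ 1203.937 ms.

1203.9 ms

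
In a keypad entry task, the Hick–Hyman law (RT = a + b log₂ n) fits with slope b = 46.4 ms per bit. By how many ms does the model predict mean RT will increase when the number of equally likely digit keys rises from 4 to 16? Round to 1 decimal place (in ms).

The intercept a cancels: ΔRT = b·(log₂ n₂ − log₂ n₁) = b·log₂(n₂/n₁).
log₂(16) − log₂(4) = log₂(16/4) = log₂(4) = 2.
ΔRT = 46.4 × 2.0000 = 92.800 ms.

92.8 ms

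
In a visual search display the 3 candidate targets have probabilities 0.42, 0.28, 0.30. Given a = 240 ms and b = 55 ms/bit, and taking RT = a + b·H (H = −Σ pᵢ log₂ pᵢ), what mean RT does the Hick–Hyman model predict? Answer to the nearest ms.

326 ms

H = 0.42·log₂(1/0.42) + 0.28·log₂(1/0.28) + 0.30·log₂(1/0.30) = 1.5610 bits.
RT = 240 + 55 × 1.5610 = 325.85 ms.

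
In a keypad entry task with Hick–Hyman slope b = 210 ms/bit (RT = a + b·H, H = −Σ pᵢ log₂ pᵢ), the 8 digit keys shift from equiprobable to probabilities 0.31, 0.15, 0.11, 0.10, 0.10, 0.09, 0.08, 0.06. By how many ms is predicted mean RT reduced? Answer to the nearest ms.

The RT saving is b·ΔH. Equiprobable H₀ = log₂(8) = 3.0000 bits; with the given probabilities H = 2.7967 bits.
b·(H₀ − H) = 210 × (3.0000 − 2.7967) = 42.69 ms.

43 ms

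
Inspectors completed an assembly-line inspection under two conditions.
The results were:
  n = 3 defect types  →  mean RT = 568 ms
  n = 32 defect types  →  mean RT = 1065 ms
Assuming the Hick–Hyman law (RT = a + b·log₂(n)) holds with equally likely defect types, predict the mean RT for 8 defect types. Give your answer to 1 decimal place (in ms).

773.9 ms

Solve the two-equation system in a and b:
  b = (1065 − 568) / (log₂ 32 − log₂ 3) = 497 / (5 − 1.5850) = 145.533 ms/bit
  a = 568 − 145.533 × 1.5850 = 337.336 ms
Then RT(8) = 337.336 + 145.533 × log₂ 8 = 337.336 + 145.533 × 3 ≈ 773.934 ms.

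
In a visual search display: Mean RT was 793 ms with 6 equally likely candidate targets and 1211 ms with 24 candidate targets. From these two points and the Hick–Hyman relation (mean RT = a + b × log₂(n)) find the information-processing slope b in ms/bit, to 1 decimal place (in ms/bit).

b = (RT₂ − RT₁)/(log₂ n₂ − log₂ n₁) = (1211 − 793)/(4.5850 − 2.5850) = 209.000 ms/bit.

209.0 ms/bit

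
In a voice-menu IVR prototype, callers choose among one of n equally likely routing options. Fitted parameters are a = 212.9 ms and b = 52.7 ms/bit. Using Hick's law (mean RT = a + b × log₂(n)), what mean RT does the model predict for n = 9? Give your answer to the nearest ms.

log₂(9) = 3.1699 bits, so RT = 212.9 + 52.7 × 3.1699 ≈ 379.955 ms.

380 ms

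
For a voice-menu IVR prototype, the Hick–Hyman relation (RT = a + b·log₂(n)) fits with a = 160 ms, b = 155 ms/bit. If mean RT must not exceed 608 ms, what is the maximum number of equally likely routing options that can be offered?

7

Set 160 + 155·log₂ n ≤ 608 → log₂ n ≤ (608 − 160)/155 = 2.8903.
So n ≤ 2^2.8903 = 7.414; the largest integer n is 7.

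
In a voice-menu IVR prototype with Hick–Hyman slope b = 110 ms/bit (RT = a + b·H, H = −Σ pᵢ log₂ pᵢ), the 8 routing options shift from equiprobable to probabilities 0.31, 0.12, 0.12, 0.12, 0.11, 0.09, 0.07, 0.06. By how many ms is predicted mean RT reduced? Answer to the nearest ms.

Equiprobable entropy H₀ = log₂ 8 = 3.0000 bits.
Skewed entropy H = −Σ pᵢ log₂ pᵢ = 2.8000 bits.
ΔRT = b·(H₀ − H) = 110 × 0.2000 = 22.00 ms.

22 ms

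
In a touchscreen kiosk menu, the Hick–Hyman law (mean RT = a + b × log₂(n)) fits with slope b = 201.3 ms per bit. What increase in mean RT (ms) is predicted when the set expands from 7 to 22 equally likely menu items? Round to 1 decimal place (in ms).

ΔRT = (a + b log₂ n₂) − (a + b log₂ n₁) = b·(log₂ n₂ − log₂ n₁).
log₂(22) − log₂(7) = 4.4594 − 2.8074 = 1.6521.
ΔRT = 201.3 × 1.6521 = 332.563 ms.

332.6 ms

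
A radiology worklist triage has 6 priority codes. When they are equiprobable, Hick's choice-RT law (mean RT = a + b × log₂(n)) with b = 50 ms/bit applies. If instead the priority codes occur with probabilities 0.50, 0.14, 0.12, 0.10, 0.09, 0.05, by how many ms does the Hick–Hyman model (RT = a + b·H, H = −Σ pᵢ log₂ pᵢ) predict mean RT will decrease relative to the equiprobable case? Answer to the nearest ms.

Equiprobable entropy H₀ = log₂ 6 = 2.5850 bits.
Skewed entropy H = −Σ pᵢ log₂ pᵢ = 2.1251 bits.
ΔRT = b·(H₀ − H) = 50 × 0.4598 = 22.99 ms.

23 ms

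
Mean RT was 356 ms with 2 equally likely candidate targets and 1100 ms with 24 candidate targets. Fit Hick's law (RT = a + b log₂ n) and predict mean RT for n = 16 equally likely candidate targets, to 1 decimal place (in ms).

978.6 ms

Fit slope and intercept:
  b = (1100 − 356) / (log₂ 24 − log₂ 2) = 744 / (4.5850 − 1) = 207.534 ms/bit
  a = 356 − 207.534 × 1 = 148.466 ms
Then RT(16) = 148.466 + 207.534 × log₂ 16 = 148.466 + 207.534 × 4 ≈ 978.601 ms.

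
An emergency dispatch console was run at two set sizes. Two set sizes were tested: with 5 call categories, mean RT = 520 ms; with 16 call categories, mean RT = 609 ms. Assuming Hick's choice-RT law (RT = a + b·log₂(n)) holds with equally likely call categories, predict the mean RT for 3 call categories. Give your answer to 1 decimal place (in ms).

480.9 ms

With log₂ n on the abscissa the relation is linear; from the two conditions:
  b = (609 − 520) / (log₂ 16 − log₂ 5) = 89 / (4 − 2.3219) = 53.037 ms/bit
  a = 520 − 53.037 × 2.3219 = 396.852 ms
Then RT(3) = 396.852 + 53.037 × log₂ 3 = 396.852 + 53.037 × 1.5850 ≈ 480.914 ms.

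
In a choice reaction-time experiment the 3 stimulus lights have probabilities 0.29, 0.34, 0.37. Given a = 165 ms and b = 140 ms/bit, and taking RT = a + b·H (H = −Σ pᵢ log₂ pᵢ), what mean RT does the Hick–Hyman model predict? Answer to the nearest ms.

386 ms

H = 0.29·log₂(1/0.29) + 0.34·log₂(1/0.34) + 0.37·log₂(1/0.37) = 1.5778 bits.
RT = 165 + 140 × 1.5778 = 385.89 ms.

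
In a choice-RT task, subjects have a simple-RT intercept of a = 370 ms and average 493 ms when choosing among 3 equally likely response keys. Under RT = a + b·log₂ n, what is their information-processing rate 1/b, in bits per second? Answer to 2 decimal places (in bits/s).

12.89 bits/s

Choice component = 493 − 370 = 123 ms over log₂(3) = 1.5850 bits.
b = 123 / 1.5850 = 77.604 ms/bit, so 1/b = 12.886 bits/s.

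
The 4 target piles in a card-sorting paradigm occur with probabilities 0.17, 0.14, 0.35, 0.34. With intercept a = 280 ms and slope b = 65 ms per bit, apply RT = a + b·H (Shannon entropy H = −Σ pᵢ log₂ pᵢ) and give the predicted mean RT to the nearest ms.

403 ms

Entropy contributions −pᵢ log₂ pᵢ: 0.4346, 0.3971, 0.5301, 0.5292; sum H = 1.8910 bits.
RT = a + bH = 280 + 65·1.8910 = 402.91 ms.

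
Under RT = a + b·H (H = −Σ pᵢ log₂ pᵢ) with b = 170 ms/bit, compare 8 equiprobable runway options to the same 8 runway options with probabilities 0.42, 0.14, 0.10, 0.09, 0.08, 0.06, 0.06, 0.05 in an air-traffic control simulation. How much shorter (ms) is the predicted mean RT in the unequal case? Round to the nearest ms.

Equiprobable entropy H₀ = log₂ 8 = 3.0000 bits.
Skewed entropy H = −Σ pᵢ log₂ pᵢ = 2.5623 bits.
ΔRT = b·(H₀ − H) = 170 × 0.4377 = 74.41 ms.

74 ms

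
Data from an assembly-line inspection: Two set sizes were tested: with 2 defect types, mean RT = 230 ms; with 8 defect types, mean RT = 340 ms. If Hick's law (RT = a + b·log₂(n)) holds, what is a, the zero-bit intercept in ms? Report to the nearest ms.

175 ms

The slope on a log₂ axis is (340 − 230) / (3 − 1) = 55 ms/bit.
Intercept: a = 230 − 55·log₂(2) = 175.000 ms.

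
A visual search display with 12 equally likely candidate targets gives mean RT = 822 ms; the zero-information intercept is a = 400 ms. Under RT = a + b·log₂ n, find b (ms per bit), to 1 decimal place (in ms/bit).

b = (822 − 400) / log₂(12) = 422 / 3.5850 = 117.714 ms/bit.

117.7 ms/bit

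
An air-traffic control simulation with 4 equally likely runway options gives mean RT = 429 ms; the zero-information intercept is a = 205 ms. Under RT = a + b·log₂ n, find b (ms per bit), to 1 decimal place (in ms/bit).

log₂(4) = 2 bits.
b = (RT − a)/log₂ n = (429 − 205) / 2 = 112.000 ms/bit.

112.0 ms/bit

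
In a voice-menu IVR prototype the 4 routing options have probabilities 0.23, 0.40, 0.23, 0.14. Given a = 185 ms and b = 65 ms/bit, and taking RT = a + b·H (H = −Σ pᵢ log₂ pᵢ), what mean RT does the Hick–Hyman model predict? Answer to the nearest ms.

Entropy contributions −pᵢ log₂ pᵢ: 0.4877, 0.5288, 0.4877, 0.3971; sum H = 1.9012 bits.
RT = a + bH = 185 + 65·1.9012 = 308.58 ms.

309 ms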